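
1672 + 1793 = 3465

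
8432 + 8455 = 16887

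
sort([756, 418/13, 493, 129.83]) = [418/13, 129.83,493, 756 ]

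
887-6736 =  - 5849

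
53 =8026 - 7973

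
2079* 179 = 372141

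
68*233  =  15844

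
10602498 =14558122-3955624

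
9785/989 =9785/989 = 9.89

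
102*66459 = 6778818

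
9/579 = 3/193  =  0.02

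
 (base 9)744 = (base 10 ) 607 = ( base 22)15d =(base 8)1137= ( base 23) 139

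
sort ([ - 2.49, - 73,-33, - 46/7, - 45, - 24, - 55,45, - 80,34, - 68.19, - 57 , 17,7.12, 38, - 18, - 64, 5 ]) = [ - 80, - 73, - 68.19, - 64,-57, - 55, - 45,- 33, - 24, - 18, - 46/7,-2.49 , 5, 7.12, 17, 34,38 , 45 ]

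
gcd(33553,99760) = 29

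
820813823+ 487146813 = 1307960636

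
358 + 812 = 1170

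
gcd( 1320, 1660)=20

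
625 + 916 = 1541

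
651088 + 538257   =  1189345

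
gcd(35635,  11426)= 1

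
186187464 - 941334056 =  - 755146592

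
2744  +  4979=7723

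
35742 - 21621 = 14121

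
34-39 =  - 5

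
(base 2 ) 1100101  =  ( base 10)101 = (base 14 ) 73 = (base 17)5g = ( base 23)49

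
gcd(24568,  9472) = 296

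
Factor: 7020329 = 19^1*369491^1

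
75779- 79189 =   -  3410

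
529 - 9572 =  - 9043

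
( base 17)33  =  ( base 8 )66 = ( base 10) 54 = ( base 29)1p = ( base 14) 3c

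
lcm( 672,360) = 10080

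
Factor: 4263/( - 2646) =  - 29/18 = - 2^( - 1 )*3^(-2 )*29^1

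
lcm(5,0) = 0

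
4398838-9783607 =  - 5384769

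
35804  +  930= 36734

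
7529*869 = 6542701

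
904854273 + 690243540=1595097813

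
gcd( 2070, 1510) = 10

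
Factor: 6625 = 5^3*53^1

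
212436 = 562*378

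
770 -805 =  -  35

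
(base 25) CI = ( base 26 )C6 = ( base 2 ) 100111110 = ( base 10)318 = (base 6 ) 1250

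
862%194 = 86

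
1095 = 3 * 365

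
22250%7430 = 7390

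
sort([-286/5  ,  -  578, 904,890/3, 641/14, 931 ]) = [ -578,- 286/5, 641/14, 890/3,904,931]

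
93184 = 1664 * 56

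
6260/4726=3130/2363=1.32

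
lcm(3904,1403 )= 89792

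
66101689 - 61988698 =4112991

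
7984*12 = 95808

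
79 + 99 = 178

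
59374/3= 59374/3 = 19791.33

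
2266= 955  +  1311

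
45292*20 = 905840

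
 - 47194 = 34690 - 81884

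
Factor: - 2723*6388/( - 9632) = 621233/344 = 2^(-3)*43^( - 1 ) * 389^1*1597^1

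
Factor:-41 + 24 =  - 17 =- 17^1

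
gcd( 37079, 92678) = 1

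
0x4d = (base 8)115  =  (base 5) 302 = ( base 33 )2B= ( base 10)77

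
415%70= 65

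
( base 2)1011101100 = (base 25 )14N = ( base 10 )748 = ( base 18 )25a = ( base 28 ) QK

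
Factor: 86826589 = 43^1*2019223^1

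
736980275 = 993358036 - 256377761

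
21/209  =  21/209  =  0.10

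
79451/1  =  79451 = 79451.00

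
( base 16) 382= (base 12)62A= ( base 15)3ed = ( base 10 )898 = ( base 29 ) 11s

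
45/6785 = 9/1357  =  0.01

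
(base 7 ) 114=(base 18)36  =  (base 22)2G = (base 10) 60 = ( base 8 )74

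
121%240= 121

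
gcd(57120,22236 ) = 204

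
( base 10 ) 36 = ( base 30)16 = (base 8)44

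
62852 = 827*76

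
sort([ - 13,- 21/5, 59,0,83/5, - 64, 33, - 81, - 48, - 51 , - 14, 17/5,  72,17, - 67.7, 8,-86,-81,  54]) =[ - 86, - 81,  -  81, - 67.7,-64, - 51 , - 48, - 14 , - 13, - 21/5, 0, 17/5  ,  8,83/5, 17,33,  54,59,72]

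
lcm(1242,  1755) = 80730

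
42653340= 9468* 4505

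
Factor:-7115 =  - 5^1*1423^1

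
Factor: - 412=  - 2^2*103^1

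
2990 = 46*65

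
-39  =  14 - 53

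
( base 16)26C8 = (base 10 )9928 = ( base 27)dgj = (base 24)h5g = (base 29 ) bna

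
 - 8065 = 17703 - 25768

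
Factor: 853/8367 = 3^( - 1)*853^1*2789^ ( - 1 )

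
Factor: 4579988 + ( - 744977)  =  3835011 = 3^1* 1278337^1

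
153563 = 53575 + 99988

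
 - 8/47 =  - 8/47 = - 0.17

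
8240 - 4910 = 3330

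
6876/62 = 3438/31 = 110.90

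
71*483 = 34293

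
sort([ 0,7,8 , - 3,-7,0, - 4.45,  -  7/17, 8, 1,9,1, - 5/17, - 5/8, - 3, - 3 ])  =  [ - 7, - 4.45, - 3, - 3,  -  3, - 5/8, - 7/17, - 5/17, 0,0,1,1,7, 8, 8,9 ]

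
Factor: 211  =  211^1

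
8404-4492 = 3912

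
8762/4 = 2190+1/2 = 2190.50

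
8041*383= 3079703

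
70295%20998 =7301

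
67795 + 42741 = 110536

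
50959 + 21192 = 72151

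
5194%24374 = 5194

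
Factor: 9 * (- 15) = -135 =-3^3*5^1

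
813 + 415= 1228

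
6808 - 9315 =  - 2507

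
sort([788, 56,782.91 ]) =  [ 56 , 782.91, 788]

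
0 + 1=1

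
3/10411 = 3/10411= 0.00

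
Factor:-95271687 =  - 3^3*7^1*53^1*9511^1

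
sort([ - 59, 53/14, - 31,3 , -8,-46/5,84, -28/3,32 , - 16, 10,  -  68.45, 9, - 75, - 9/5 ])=[-75,-68.45,-59, - 31, - 16, - 28/3, - 46/5, - 8, - 9/5,3 , 53/14,9,10 , 32,84]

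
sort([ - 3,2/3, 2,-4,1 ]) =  [ - 4,-3, 2/3,1, 2]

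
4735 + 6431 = 11166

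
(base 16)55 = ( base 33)2j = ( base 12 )71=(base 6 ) 221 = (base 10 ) 85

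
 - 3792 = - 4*948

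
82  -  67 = 15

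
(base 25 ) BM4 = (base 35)629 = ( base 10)7429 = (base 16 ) 1D05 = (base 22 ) f7f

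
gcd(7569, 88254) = 9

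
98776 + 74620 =173396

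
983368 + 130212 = 1113580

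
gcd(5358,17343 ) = 141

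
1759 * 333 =585747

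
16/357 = 16/357 = 0.04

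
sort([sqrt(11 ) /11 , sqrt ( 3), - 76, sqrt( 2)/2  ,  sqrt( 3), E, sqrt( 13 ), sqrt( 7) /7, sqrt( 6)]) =[ - 76,  sqrt( 11) /11, sqrt( 7 ) /7,sqrt(2 )/2, sqrt( 3),  sqrt (3) , sqrt(6), E,sqrt( 13 )]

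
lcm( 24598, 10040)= 491960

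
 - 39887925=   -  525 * 75977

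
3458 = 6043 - 2585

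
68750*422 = 29012500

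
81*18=1458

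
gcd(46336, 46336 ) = 46336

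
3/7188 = 1/2396 = 0.00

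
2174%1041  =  92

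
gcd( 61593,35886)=3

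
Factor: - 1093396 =  -  2^2 * 273349^1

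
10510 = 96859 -86349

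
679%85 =84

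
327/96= 109/32= 3.41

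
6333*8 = 50664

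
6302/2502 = 2  +  649/1251 = 2.52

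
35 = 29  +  6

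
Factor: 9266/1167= 2^1*3^(  -  1)*41^1*113^1*389^( - 1)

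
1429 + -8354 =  - 6925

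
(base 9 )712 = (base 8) 1102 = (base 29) JR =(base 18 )1e2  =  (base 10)578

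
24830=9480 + 15350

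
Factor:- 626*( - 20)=12520 = 2^3*5^1*313^1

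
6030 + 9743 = 15773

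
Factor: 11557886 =2^1 * 5778943^1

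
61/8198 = 61/8198 =0.01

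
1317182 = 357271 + 959911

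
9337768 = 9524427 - 186659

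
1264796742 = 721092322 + 543704420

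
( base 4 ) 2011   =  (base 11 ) 111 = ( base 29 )4h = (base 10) 133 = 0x85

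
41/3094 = 41/3094 = 0.01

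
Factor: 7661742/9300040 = 3830871/4650020 = 2^( - 2) *3^1*5^(-1) * 11^1*29^1*43^( - 1 ) * 4003^1*5407^(-1)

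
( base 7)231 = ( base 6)320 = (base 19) 66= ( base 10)120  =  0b1111000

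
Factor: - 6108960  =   - 2^5*3^1*5^1*11^1*13^1*89^1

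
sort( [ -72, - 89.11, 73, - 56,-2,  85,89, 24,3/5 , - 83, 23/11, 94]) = [ - 89.11, - 83, - 72, - 56, - 2,  3/5, 23/11,  24,  73, 85, 89, 94]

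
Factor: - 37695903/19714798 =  - 2^(-1 )*3^1 * 7^1*17^( - 1)*293^(  -  1 )*1979^ ( - 1 )*1795043^1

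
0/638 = 0= 0.00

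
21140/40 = 1057/2 = 528.50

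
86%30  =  26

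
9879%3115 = 534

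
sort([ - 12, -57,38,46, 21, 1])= [ - 57, - 12  ,  1,21,38,46] 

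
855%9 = 0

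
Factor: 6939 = 3^3*257^1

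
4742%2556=2186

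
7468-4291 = 3177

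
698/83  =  8 + 34/83=8.41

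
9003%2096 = 619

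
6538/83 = 6538/83 = 78.77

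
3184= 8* 398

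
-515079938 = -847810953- - 332731015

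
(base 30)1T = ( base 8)73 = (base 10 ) 59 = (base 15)3E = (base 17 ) 38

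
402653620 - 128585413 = 274068207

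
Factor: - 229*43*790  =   - 7779130 = -2^1*5^1*43^1*79^1*229^1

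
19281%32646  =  19281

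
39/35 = 39/35 =1.11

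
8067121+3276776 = 11343897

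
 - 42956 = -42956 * 1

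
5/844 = 5/844 = 0.01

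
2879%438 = 251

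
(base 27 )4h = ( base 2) 1111101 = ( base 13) 98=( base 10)125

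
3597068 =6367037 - 2769969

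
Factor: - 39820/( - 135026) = 2^1*5^1*11^1*373^( - 1 ) =110/373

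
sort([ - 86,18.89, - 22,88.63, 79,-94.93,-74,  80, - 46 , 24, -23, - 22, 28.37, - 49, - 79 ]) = [ - 94.93 , - 86, - 79, - 74, - 49, - 46, - 23, - 22, - 22,18.89 , 24,28.37,79,80,88.63] 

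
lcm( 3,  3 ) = 3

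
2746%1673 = 1073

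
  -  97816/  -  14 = 6986 + 6/7 = 6986.86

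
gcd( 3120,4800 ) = 240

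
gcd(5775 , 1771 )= 77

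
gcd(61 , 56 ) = 1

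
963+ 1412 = 2375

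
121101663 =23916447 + 97185216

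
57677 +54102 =111779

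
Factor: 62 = 2^1*31^1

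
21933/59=21933/59 = 371.75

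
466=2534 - 2068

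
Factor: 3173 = 19^1*167^1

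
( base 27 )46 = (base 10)114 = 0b1110010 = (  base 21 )59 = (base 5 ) 424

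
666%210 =36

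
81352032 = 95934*848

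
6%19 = 6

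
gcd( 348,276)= 12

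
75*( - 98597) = -7394775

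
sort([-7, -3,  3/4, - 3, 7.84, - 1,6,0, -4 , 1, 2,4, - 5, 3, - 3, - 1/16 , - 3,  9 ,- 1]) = [ - 7, - 5,-4, - 3, - 3, - 3, - 3, - 1 , - 1, - 1/16, 0,3/4, 1, 2, 3,  4,  6,  7.84,9 ] 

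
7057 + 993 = 8050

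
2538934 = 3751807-1212873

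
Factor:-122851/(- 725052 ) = 2^ ( - 2)*3^( - 1)*23^( - 1)*37^( - 1) * 43^1 * 71^(-1)*2857^1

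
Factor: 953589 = 3^1*7^2*13^1*499^1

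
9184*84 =771456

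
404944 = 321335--83609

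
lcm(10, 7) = 70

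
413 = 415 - 2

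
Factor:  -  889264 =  - 2^4 * 55579^1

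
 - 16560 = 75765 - 92325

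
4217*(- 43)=- 181331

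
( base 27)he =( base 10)473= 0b111011001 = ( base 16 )1d9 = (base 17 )1ae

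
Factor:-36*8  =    -  2^5*3^2  =  -  288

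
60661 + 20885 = 81546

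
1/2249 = 1/2249 = 0.00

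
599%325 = 274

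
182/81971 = 182/81971 =0.00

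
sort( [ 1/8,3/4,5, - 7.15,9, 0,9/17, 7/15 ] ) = [ - 7.15, 0, 1/8, 7/15, 9/17, 3/4,5,9] 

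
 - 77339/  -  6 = 77339/6 = 12889.83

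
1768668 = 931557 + 837111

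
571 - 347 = 224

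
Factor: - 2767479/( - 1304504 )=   2^( - 3 )*3^1 * 11^1*13^1*6451^1*163063^ (  -  1 ) 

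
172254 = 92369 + 79885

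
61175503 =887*68969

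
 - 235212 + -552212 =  - 787424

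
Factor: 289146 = 2^1*3^1*11^1*13^1*337^1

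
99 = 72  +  27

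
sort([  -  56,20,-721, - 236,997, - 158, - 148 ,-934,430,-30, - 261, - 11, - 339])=[-934 , - 721,-339,-261,-236, - 158, - 148,-56,-30,-11,20,430,997 ]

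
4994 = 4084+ 910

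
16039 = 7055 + 8984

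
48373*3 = 145119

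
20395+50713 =71108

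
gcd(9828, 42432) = 156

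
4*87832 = 351328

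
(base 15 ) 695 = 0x5d2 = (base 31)1h2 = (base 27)215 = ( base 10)1490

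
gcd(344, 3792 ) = 8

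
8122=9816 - 1694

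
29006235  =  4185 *6931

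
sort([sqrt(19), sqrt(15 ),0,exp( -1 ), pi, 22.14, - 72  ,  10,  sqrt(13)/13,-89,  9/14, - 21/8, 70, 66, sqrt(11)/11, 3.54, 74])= [ - 89,-72,-21/8, 0, sqrt( 13 )/13, sqrt( 11 )/11,exp( - 1 ),9/14,pi,3.54, sqrt(15 ), sqrt( 19 ),  10, 22.14,66, 70, 74] 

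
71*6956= 493876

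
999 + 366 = 1365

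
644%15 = 14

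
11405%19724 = 11405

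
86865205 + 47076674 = 133941879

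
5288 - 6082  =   - 794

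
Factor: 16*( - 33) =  - 2^4*3^1*11^1 = - 528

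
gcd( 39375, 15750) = 7875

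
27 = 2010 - 1983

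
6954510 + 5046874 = 12001384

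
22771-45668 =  - 22897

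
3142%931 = 349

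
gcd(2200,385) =55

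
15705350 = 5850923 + 9854427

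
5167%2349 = 469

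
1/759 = 1/759 = 0.00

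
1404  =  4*351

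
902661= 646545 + 256116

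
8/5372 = 2/1343 =0.00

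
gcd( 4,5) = 1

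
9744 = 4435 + 5309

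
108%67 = 41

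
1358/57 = 23 + 47/57  =  23.82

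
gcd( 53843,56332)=1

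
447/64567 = 447/64567=0.01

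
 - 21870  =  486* ( - 45 )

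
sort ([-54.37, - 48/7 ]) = [  -  54.37, - 48/7 ]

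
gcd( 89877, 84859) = 1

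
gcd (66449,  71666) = 1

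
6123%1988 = 159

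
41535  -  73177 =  - 31642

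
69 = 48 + 21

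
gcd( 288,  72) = 72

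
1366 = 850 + 516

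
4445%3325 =1120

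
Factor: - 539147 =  - 7^2*11003^1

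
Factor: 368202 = 2^1 * 3^1*109^1*563^1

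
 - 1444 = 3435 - 4879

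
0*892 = 0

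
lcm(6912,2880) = 34560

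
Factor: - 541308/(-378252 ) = 3^( - 1 )*7^ ( - 1 )*19^( - 1 )*571^1   =  571/399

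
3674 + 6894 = 10568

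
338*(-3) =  - 1014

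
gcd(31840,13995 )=5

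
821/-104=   - 821/104 = - 7.89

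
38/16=2 + 3/8 = 2.38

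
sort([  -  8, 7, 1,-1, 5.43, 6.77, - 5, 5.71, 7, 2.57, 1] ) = [-8, - 5 , - 1, 1,  1 , 2.57, 5.43,5.71,6.77 , 7 , 7 ] 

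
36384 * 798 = 29034432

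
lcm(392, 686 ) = 2744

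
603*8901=5367303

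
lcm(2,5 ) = 10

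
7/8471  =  7/8471 = 0.00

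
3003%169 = 130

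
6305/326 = 6305/326 = 19.34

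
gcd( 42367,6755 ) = 1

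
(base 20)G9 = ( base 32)a9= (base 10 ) 329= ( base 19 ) H6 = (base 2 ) 101001001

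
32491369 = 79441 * 409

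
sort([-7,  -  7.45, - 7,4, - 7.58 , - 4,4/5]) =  [ - 7.58, - 7.45, - 7, - 7,  -  4,4/5, 4]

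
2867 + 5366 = 8233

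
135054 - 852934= - 717880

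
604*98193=59308572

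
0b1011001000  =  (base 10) 712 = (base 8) 1310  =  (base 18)23A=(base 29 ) OG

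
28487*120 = 3418440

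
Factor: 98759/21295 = 5^( - 1 )* 61^1*1619^1 * 4259^(-1)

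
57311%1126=1011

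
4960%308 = 32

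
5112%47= 36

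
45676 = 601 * 76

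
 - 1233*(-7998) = 9861534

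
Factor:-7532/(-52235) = 2^2*5^( - 1 )*7^1* 31^( - 1)*269^1*337^(-1)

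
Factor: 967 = 967^1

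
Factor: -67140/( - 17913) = 2^2*3^1 * 5^1 * 7^ ( - 1 )*373^1*853^( - 1)  =  22380/5971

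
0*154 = 0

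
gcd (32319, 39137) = 7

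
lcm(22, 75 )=1650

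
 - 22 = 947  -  969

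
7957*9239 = 73514723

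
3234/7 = 462 = 462.00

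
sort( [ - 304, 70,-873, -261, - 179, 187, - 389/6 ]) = [ - 873, - 304,-261, -179, - 389/6, 70,187]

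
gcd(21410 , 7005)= 5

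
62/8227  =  62/8227 = 0.01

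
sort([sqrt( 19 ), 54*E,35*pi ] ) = [ sqrt(19 ),35 * pi,54*E]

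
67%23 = 21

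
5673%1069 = 328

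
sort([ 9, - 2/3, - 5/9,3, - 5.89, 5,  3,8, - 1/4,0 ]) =[ - 5.89, - 2/3, - 5/9, - 1/4,0,3,3,5, 8,9 ]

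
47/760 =47/760 = 0.06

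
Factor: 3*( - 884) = - 2652 = - 2^2*3^1* 13^1  *17^1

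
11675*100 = 1167500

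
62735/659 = 62735/659 = 95.20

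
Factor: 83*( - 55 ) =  - 4565=- 5^1 * 11^1 *83^1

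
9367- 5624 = 3743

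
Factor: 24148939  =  163^1*148153^1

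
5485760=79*69440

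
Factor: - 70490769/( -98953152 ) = 23496923/32984384 = 2^( - 6)*515381^( - 1 )*23496923^1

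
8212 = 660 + 7552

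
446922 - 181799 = 265123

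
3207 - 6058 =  - 2851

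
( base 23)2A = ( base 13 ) 44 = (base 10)56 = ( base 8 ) 70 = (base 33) 1n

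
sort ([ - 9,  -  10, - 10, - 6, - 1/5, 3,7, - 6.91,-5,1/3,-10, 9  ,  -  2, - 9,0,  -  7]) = [-10,  -  10 , - 10,-9, - 9,-7, - 6.91, - 6, - 5, -2,  -  1/5 , 0,1/3, 3,7,9]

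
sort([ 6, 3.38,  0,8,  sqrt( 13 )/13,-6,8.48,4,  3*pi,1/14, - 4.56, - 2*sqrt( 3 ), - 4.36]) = [ - 6,- 4.56, -4.36, - 2*sqrt( 3 ),0,1/14,sqrt (13)/13,3.38, 4, 6,8,  8.48,3*pi ] 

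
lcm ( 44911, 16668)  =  1616796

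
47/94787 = 47/94787 = 0.00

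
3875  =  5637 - 1762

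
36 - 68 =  - 32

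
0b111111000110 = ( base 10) 4038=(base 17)dg9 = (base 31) 468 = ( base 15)12e3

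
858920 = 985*872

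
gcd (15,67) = 1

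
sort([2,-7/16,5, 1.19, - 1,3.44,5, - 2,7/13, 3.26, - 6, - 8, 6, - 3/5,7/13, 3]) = [ - 8, - 6, - 2, - 1, - 3/5, - 7/16 , 7/13,  7/13,1.19,2, 3,  3.26,3.44,5, 5,6]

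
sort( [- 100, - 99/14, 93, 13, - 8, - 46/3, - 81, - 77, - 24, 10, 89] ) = [ - 100, - 81,  -  77,  -  24, - 46/3, - 8, - 99/14,10,13, 89,  93]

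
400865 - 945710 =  - 544845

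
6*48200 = 289200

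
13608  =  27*504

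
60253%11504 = 2733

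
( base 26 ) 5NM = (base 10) 4000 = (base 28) 52o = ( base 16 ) fa0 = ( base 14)165A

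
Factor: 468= 2^2*3^2*13^1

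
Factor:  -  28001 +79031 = 51030 = 2^1*3^6*5^1*7^1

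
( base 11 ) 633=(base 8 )1372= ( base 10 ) 762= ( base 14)3c6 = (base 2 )1011111010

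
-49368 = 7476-56844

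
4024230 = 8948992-4924762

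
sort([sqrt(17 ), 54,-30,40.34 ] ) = [-30, sqrt(17),  40.34,54] 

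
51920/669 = 51920/669 = 77.61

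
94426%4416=1690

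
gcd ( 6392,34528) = 8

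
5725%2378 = 969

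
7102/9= 7102/9  =  789.11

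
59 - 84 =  - 25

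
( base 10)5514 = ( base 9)7506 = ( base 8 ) 12612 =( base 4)1112022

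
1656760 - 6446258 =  - 4789498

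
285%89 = 18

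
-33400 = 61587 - 94987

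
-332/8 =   -  42+1/2 = - 41.50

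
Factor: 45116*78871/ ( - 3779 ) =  - 2^2*13^1*3779^(-1) * 6067^1*11279^1 = -3558344036/3779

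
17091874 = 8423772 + 8668102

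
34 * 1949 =66266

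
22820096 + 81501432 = 104321528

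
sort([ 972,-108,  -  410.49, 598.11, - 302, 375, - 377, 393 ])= [-410.49, -377, - 302,-108, 375,393, 598.11,972 ]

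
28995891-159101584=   -  130105693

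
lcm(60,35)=420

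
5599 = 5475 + 124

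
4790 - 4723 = 67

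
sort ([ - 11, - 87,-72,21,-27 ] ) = [-87, - 72 ,-27, - 11,21]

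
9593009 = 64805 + 9528204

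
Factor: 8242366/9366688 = 2^( - 4 )*11^1*292709^(  -  1)*374653^1 = 4121183/4683344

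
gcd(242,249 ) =1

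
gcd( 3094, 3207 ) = 1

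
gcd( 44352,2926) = 154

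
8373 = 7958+415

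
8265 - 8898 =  - 633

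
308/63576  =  77/15894 = 0.00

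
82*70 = 5740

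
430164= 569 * 756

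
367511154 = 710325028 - 342813874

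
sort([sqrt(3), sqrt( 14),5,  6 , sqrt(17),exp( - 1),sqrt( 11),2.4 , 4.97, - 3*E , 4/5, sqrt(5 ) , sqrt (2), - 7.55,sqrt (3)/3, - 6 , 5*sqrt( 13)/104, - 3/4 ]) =[ - 3*E, - 7.55, - 6,  -  3/4 , 5*sqrt( 13) /104,exp ( - 1 ),  sqrt(3) /3, 4/5, sqrt( 2),sqrt(3 ) , sqrt( 5 ),2.4,sqrt( 11), sqrt( 14),sqrt( 17 ), 4.97,  5,6]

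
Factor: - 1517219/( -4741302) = 2^( - 1)* 3^( - 1)*11^2 * 421^( - 1 )*1877^ ( - 1)*12539^1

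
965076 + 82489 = 1047565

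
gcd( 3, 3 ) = 3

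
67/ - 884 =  - 67/884 = - 0.08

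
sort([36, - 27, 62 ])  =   [ - 27, 36,62 ] 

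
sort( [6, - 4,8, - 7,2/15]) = [ - 7, - 4,2/15,6,8 ]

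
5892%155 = 2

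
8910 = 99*90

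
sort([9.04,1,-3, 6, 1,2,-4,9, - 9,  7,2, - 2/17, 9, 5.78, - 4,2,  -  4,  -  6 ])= [ - 9,-6, - 4, - 4,-4,-3, - 2/17,1,1,2,2,2,5.78,6, 7,9,9,9.04]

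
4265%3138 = 1127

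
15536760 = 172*90330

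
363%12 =3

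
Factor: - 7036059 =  - 3^1*109^1*21517^1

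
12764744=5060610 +7704134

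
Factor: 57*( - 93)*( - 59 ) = 312759 = 3^2*19^1*31^1 * 59^1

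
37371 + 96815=134186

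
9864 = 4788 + 5076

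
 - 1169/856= -1169/856  =  -1.37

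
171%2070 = 171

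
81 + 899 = 980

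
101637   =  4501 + 97136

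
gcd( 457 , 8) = 1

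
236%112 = 12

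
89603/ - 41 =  - 89603/41 = -  2185.44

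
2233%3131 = 2233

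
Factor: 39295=5^1*29^1 * 271^1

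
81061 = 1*81061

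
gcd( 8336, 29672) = 8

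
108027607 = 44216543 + 63811064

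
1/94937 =1/94937 = 0.00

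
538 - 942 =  - 404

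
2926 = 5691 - 2765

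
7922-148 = 7774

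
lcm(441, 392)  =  3528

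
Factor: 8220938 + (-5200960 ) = 3019978 = 2^1*13^1 * 41^1 * 2833^1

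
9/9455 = 9/9455  =  0.00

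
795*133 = 105735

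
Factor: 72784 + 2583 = 75367^1 = 75367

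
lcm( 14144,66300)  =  1060800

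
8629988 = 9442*914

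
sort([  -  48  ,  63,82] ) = [ -48,63 , 82] 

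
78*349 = 27222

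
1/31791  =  1/31791 = 0.00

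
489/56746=489/56746 = 0.01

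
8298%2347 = 1257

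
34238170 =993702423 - 959464253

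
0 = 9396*0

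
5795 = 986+4809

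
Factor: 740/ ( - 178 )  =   - 370/89 = -2^1*5^1*37^1 * 89^( - 1 )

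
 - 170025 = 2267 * ( - 75 ) 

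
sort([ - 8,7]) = [ - 8 , 7]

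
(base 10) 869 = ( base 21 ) 1k8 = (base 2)1101100101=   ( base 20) 239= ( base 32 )r5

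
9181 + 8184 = 17365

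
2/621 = 2/621= 0.00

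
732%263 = 206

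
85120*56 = 4766720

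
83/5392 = 83/5392 =0.02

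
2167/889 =2 + 389/889 = 2.44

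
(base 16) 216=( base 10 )534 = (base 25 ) l9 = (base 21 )149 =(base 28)J2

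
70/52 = 35/26 = 1.35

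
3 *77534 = 232602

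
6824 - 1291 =5533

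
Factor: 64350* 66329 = 2^1*3^2*5^2*11^1*13^1 * 19^1*3491^1 = 4268271150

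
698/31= 698/31=22.52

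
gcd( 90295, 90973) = 1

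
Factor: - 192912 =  - 2^4 * 3^1*4019^1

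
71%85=71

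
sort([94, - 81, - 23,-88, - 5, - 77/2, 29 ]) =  [ - 88,  -  81 ,  -  77/2, - 23, - 5, 29, 94 ]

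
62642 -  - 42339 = 104981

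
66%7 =3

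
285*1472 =419520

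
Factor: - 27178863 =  - 3^1*9059621^1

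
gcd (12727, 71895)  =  1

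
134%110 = 24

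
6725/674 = 9 + 659/674 = 9.98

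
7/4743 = 7/4743 = 0.00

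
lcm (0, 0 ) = 0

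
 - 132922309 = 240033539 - 372955848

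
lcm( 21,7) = 21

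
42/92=21/46 = 0.46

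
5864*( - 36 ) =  - 211104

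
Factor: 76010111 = 17^1*43^1*103981^1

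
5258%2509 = 240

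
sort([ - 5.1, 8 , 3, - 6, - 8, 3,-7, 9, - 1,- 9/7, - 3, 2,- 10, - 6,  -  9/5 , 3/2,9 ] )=[-10, - 8,- 7, - 6, -6, - 5.1,-3, - 9/5, - 9/7, - 1, 3/2, 2 , 3,3, 8, 9 , 9]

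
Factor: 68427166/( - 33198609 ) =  - 2^1*3^( - 1 ) *113^( - 1)* 4349^1*7867^1*97931^(- 1 )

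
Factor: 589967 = 7^1*271^1*311^1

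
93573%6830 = 4783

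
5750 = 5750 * 1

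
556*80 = 44480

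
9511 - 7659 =1852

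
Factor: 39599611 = 71^1*557741^1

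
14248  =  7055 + 7193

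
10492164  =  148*70893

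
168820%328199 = 168820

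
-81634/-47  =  81634/47 = 1736.89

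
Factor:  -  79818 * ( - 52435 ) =2^1*3^1 * 5^1 * 53^1*251^1* 10487^1 = 4185256830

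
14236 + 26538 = 40774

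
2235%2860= 2235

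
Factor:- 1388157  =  -3^1 * 462719^1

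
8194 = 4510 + 3684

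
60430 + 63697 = 124127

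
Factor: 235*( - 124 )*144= - 4196160 = -2^6*3^2*5^1*31^1*47^1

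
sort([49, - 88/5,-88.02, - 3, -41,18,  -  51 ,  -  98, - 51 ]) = [ - 98,-88.02, - 51, - 51 , - 41,  -  88/5, -3,  18,49]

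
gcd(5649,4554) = 3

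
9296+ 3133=12429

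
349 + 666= 1015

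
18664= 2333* 8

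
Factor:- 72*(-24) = 1728 = 2^6*3^3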